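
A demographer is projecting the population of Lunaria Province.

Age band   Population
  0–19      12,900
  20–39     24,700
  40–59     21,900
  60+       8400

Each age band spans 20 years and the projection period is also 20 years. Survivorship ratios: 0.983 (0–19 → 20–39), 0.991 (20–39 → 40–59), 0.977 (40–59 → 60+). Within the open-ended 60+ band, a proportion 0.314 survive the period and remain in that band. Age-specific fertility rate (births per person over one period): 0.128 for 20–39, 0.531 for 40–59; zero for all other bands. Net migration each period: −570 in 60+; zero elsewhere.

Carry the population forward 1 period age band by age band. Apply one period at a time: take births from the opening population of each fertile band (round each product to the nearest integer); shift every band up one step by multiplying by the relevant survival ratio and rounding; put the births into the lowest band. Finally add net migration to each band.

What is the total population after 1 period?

Period 1:
Births: 24700 × 0.128 = 3162 ; 21900 × 0.531 = 11629 → total 14791
20–39: 12900 × 0.983 = 12681
40–59: 24700 × 0.991 = 24478
60+: 21900 × 0.977 + 8400 × 0.314 = 21396 + 2638 = 24034
Net migration: 60+ − 570 → 23464
→ [14791, 12681, 24478, 23464]
Total after period 1: 14791 + 12681 + 24478 + 23464 = 75414

75414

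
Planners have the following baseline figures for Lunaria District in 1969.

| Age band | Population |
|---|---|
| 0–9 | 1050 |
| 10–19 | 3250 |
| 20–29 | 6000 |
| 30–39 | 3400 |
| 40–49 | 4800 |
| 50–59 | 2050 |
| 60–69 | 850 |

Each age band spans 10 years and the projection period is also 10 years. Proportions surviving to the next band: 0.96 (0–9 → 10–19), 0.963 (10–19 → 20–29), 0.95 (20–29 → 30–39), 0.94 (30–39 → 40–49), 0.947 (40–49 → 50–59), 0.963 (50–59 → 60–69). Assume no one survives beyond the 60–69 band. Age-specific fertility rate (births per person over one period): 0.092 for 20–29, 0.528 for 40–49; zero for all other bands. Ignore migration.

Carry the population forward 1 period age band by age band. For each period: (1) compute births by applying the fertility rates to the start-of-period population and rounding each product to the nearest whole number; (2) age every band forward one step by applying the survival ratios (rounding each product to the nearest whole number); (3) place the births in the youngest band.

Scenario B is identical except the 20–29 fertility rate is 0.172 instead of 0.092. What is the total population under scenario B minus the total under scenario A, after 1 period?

480

Period 1:
Births: 6000 * 0.092 = 552  |  4800 * 0.528 = 2534 ⇒ total 3086
10–19: 1050 * 0.96 = 1008
20–29: 3250 * 0.963 = 3130
30–39: 6000 * 0.95 = 5700
40–49: 3400 * 0.94 = 3196
50–59: 4800 * 0.947 = 4546
60–69: 2050 * 0.963 = 1974
Population now: 0–9=3086, 10–19=1008, 20–29=3130, 30–39=5700, 40–49=3196, 50–59=4546, 60–69=1974
Scenario A total after 1 period: 22640
Scenario B projection —
Period 1:
Births: 6000 * 0.172 = 1032  |  4800 * 0.528 = 2534 ⇒ total 3566
10–19: 1050 * 0.96 = 1008
20–29: 3250 * 0.963 = 3130
30–39: 6000 * 0.95 = 5700
40–49: 3400 * 0.94 = 3196
50–59: 4800 * 0.947 = 4546
60–69: 2050 * 0.963 = 1974
Population now: 0–9=3566, 10–19=1008, 20–29=3130, 30–39=5700, 40–49=3196, 50–59=4546, 60–69=1974
Scenario B total after 1 period: 23120
Difference B − A = 23120 − 22640 = 480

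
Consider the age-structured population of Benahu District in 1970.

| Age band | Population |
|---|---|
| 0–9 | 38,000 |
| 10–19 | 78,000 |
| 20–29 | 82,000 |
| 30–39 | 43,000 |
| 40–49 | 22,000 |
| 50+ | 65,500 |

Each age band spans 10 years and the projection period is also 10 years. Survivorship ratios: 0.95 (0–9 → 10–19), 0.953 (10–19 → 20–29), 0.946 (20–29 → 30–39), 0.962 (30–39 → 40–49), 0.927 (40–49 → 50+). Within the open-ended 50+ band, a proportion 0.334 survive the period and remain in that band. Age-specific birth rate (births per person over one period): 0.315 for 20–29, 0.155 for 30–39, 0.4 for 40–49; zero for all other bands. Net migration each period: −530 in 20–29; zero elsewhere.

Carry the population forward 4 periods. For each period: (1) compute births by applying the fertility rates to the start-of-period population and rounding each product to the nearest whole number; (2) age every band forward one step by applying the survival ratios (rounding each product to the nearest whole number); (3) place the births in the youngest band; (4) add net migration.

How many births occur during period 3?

51342

(Groups numbered youngest = 1 to oldest = 6.)
After projecting period 1:
Births: 82000 × 0.315 = 25830 ; 43000 × 0.155 = 6665 ; 22000 × 0.4 = 8800 — total 41295
Group 2: 38000 × 0.95 = 36100
Group 3: 78000 × 0.953 = 74334
Group 4: 82000 × 0.946 = 77572
Group 5: 43000 × 0.962 = 41366
Group 6: 22000 × 0.927 + 65500 × 0.334 = 20394 + 21877 = 42271
Net migration: Group 3 − 530 → 73804
Population now: 0–9=41295, 10–19=36100, 20–29=73804, 30–39=77572, 40–49=41366, 50+=42271
After projecting period 2:
Births: 73804 × 0.315 = 23248 ; 77572 × 0.155 = 12024 ; 41366 × 0.4 = 16546 — total 51818
Group 2: 41295 × 0.95 = 39230
Group 3: 36100 × 0.953 = 34403
Group 4: 73804 × 0.946 = 69819
Group 5: 77572 × 0.962 = 74624
Group 6: 41366 × 0.927 + 42271 × 0.334 = 38346 + 14119 = 52465
Net migration: Group 3 − 530 → 33873
Population now: 0–9=51818, 10–19=39230, 20–29=33873, 30–39=69819, 40–49=74624, 50+=52465
After projecting period 3:
Births: 33873 × 0.315 = 10670 ; 69819 × 0.155 = 10822 ; 74624 × 0.4 = 29850 — total 51342
Group 2: 51818 × 0.95 = 49227
Group 3: 39230 × 0.953 = 37386
Group 4: 33873 × 0.946 = 32044
Group 5: 69819 × 0.962 = 67166
Group 6: 74624 × 0.927 + 52465 × 0.334 = 69176 + 17523 = 86699
Net migration: Group 3 − 530 → 36856
Population now: 0–9=51342, 10–19=49227, 20–29=36856, 30–39=32044, 40–49=67166, 50+=86699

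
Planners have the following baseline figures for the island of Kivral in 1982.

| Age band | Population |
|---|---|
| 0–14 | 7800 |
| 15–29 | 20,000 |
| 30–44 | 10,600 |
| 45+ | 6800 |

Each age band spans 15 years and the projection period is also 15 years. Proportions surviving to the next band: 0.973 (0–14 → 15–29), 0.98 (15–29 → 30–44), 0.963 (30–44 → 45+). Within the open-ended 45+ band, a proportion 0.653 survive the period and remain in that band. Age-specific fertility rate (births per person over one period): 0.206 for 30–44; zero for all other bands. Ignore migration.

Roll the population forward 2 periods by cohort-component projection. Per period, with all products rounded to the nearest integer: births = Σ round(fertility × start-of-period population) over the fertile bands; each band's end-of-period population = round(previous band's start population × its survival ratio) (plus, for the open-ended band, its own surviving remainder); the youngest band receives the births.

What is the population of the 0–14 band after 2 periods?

— Period 1 —
Births: 10600 * 0.206 = 2184
15–29: 7800 * 0.973 = 7589
30–44: 20000 * 0.98 = 19600
45+: 10600 * 0.963 + 6800 * 0.653 = 10208 + 4440 = 14648
Population now: 0–14=2184, 15–29=7589, 30–44=19600, 45+=14648
— Period 2 —
Births: 19600 * 0.206 = 4038
15–29: 2184 * 0.973 = 2125
30–44: 7589 * 0.98 = 7437
45+: 19600 * 0.963 + 14648 * 0.653 = 18875 + 9565 = 28440
Population now: 0–14=4038, 15–29=2125, 30–44=7437, 45+=28440

4038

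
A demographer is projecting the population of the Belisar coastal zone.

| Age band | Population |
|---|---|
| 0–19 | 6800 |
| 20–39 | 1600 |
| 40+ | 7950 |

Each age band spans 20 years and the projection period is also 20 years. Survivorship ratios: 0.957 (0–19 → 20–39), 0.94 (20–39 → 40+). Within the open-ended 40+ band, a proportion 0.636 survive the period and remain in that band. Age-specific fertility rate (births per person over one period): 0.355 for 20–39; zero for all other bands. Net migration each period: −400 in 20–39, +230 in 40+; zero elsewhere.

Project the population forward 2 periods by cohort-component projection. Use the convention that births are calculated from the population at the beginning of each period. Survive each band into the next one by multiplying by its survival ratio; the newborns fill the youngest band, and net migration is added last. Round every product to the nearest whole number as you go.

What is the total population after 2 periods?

(Bands numbered youngest = 1 to oldest = 3.)
— Period 1 —
Births: 1600 × 0.355 = 568
Band 2: 6800 × 0.957 = 6508
Band 3: 1600 × 0.94 + 7950 × 0.636 = 1504 + 5056 = 6560
Net migration: Band 2 − 400 → 6108; Band 3 + 230 → 6790
Giving 568 / 6108 / 6790.
— Period 2 —
Births: 6108 × 0.355 = 2168
Band 2: 568 × 0.957 = 544
Band 3: 6108 × 0.94 + 6790 × 0.636 = 5742 + 4318 = 10060
Net migration: Band 2 − 400 → 144; Band 3 + 230 → 10290
Giving 2168 / 144 / 10290.
Total after period 2: 2168 + 144 + 10290 = 12602

12602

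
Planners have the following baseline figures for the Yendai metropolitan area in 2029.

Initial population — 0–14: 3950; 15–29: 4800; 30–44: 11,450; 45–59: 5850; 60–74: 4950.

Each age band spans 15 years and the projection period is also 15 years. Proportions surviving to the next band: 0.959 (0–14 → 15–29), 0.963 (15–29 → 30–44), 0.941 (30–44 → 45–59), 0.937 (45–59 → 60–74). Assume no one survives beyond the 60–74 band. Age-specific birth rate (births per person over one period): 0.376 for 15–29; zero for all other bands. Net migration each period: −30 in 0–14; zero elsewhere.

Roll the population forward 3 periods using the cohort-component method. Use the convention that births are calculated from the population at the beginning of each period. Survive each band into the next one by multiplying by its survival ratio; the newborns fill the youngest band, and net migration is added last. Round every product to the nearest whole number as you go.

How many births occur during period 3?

640

Call the groups 1 to 5, youngest first.
Period 1:
Births: 4800 * 0.376 = 1805
Group 2: 3950 * 0.959 = 3788
Group 3: 4800 * 0.963 = 4622
Group 4: 11450 * 0.941 = 10774
Group 5: 5850 * 0.937 = 5481
Net migration: Group 1 − 30 → 1775
Giving 1775 / 3788 / 4622 / 10774 / 5481.
Period 2:
Births: 3788 * 0.376 = 1424
Group 2: 1775 * 0.959 = 1702
Group 3: 3788 * 0.963 = 3648
Group 4: 4622 * 0.941 = 4349
Group 5: 10774 * 0.937 = 10095
Net migration: Group 1 − 30 → 1394
Giving 1394 / 1702 / 3648 / 4349 / 10095.
Period 3:
Births: 1702 * 0.376 = 640
Group 2: 1394 * 0.959 = 1337
Group 3: 1702 * 0.963 = 1639
Group 4: 3648 * 0.941 = 3433
Group 5: 4349 * 0.937 = 4075
Net migration: Group 1 − 30 → 610
Giving 610 / 1337 / 1639 / 3433 / 4075.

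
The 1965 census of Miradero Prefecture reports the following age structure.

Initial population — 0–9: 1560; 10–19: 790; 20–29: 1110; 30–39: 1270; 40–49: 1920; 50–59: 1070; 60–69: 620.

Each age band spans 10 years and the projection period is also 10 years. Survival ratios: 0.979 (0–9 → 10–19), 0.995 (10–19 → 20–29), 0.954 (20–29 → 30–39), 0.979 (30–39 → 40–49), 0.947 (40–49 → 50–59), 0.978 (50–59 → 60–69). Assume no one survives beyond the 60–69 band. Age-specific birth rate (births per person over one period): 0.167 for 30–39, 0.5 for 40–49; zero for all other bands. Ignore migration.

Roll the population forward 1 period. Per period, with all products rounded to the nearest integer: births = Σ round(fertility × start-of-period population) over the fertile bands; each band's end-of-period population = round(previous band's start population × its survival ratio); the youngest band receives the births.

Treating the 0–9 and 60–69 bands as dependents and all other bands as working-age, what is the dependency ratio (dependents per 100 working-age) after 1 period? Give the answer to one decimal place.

34.5

Numbering the groups 1..7 from youngest to oldest:
— Period 1 —
Births: 1270 * 0.167 = 212  |  1920 * 0.5 = 960 → 1172
Group 2: 1560 * 0.979 = 1527
Group 3: 790 * 0.995 = 786
Group 4: 1110 * 0.954 = 1059
Group 5: 1270 * 0.979 = 1243
Group 6: 1920 * 0.947 = 1818
Group 7: 1070 * 0.978 = 1046
End of period: [1172, 1527, 786, 1059, 1243, 1818, 1046]
Dependents (band 0–9 + band 60–69) = 1172 + 1046 = 2218; working-age = 6433; ratio = 2218/6433 × 100 = 34.5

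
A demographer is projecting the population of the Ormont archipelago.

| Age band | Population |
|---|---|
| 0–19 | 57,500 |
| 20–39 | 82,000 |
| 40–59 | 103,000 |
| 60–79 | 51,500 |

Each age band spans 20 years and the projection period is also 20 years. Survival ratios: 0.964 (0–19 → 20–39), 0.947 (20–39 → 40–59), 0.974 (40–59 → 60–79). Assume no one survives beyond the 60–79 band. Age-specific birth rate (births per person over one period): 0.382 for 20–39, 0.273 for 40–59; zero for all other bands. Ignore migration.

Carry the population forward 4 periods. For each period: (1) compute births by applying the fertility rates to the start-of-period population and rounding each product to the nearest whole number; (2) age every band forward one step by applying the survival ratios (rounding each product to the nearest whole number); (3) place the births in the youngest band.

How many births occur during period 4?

(Groups numbered youngest = 1 to oldest = 4.)
Period 1.
Births: 82000 × 0.382 = 31324, 103000 × 0.273 = 28119 → 59443
Group 2: 57500 × 0.964 = 55430
Group 3: 82000 × 0.947 = 77654
Group 4: 103000 × 0.974 = 100322
End of period: [59443, 55430, 77654, 100322]
Period 2.
Births: 55430 × 0.382 = 21174, 77654 × 0.273 = 21200 → 42374
Group 2: 59443 × 0.964 = 57303
Group 3: 55430 × 0.947 = 52492
Group 4: 77654 × 0.974 = 75635
End of period: [42374, 57303, 52492, 75635]
Period 3.
Births: 57303 × 0.382 = 21890, 52492 × 0.273 = 14330 → 36220
Group 2: 42374 × 0.964 = 40849
Group 3: 57303 × 0.947 = 54266
Group 4: 52492 × 0.974 = 51127
End of period: [36220, 40849, 54266, 51127]
Period 4.
Births: 40849 × 0.382 = 15604, 54266 × 0.273 = 14815 → 30419
Group 2: 36220 × 0.964 = 34916
Group 3: 40849 × 0.947 = 38684
Group 4: 54266 × 0.974 = 52855
End of period: [30419, 34916, 38684, 52855]

30419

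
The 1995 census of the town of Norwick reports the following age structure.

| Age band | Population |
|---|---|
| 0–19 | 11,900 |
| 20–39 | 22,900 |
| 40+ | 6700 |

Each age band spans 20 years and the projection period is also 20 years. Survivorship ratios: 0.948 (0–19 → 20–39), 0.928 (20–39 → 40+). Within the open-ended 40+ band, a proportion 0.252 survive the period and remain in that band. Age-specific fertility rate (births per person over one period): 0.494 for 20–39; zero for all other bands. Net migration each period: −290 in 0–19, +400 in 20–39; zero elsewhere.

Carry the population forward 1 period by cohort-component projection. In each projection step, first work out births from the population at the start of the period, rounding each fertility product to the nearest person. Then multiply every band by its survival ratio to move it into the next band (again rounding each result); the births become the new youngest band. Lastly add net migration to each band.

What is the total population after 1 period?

45643

Call the groups 1 to 3, youngest first.
Period 1.
Births: 22900 * 0.494 = 11313
Group 2: 11900 * 0.948 = 11281
Group 3: 22900 * 0.928 + 6700 * 0.252 = 21251 + 1688 = 22939
Net migration: Group 1 − 290 → 11023; Group 2 + 400 → 11681
Population now: 0–19=11023, 20–39=11681, 40+=22939
Total after period 1: 11023 + 11681 + 22939 = 45643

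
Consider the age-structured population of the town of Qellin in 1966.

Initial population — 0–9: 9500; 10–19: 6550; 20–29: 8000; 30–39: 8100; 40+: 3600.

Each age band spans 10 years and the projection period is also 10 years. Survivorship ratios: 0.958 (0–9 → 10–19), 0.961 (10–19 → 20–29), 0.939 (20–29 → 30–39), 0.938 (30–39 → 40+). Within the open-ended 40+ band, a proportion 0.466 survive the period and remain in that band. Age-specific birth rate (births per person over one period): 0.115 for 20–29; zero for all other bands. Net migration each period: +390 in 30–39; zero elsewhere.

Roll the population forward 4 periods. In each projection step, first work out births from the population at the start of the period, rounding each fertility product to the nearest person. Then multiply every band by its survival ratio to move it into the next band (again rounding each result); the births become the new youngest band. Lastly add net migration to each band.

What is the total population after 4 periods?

16285

[period 1]
Births: 8000 * 0.115 = 920
10–19: 9500 * 0.958 = 9101
20–29: 6550 * 0.961 = 6295
30–39: 8000 * 0.939 = 7512
40+: 8100 * 0.938 + 3600 * 0.466 = 7598 + 1678 = 9276
Net migration: 30–39 + 390 → 7902
→ [920, 9101, 6295, 7902, 9276]
[period 2]
Births: 6295 * 0.115 = 724
10–19: 920 * 0.958 = 881
20–29: 9101 * 0.961 = 8746
30–39: 6295 * 0.939 = 5911
40+: 7902 * 0.938 + 9276 * 0.466 = 7412 + 4323 = 11735
Net migration: 30–39 + 390 → 6301
→ [724, 881, 8746, 6301, 11735]
[period 3]
Births: 8746 * 0.115 = 1006
10–19: 724 * 0.958 = 694
20–29: 881 * 0.961 = 847
30–39: 8746 * 0.939 = 8212
40+: 6301 * 0.938 + 11735 * 0.466 = 5910 + 5469 = 11379
Net migration: 30–39 + 390 → 8602
→ [1006, 694, 847, 8602, 11379]
[period 4]
Births: 847 * 0.115 = 97
10–19: 1006 * 0.958 = 964
20–29: 694 * 0.961 = 667
30–39: 847 * 0.939 = 795
40+: 8602 * 0.938 + 11379 * 0.466 = 8069 + 5303 = 13372
Net migration: 30–39 + 390 → 1185
→ [97, 964, 667, 1185, 13372]
Total after period 4: 97 + 964 + 667 + 1185 + 13372 = 16285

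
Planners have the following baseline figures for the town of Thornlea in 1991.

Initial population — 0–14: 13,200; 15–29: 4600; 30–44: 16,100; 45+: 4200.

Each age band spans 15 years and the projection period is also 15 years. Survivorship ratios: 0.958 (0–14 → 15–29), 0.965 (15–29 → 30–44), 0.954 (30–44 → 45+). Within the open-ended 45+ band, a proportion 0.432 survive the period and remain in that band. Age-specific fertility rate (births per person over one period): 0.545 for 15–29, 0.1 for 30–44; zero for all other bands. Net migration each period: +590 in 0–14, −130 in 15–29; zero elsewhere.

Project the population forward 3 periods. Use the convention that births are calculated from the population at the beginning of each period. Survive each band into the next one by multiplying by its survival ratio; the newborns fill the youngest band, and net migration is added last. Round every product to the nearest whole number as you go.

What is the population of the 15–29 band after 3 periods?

Let band 1 be 0–14 through band 4 = 45+.
— Period 1 —
Births: 4600 × 0.545 = 2507, 16100 × 0.1 = 1610 — total 4117
Band 2: 13200 × 0.958 = 12646
Band 3: 4600 × 0.965 = 4439
Band 4: 16100 × 0.954 + 4200 × 0.432 = 15359 + 1814 = 17173
Net migration: Band 1 + 590 → 4707; Band 2 − 130 → 12516
→ [4707, 12516, 4439, 17173]
— Period 2 —
Births: 12516 × 0.545 = 6821, 4439 × 0.1 = 444 — total 7265
Band 2: 4707 × 0.958 = 4509
Band 3: 12516 × 0.965 = 12078
Band 4: 4439 × 0.954 + 17173 × 0.432 = 4235 + 7419 = 11654
Net migration: Band 1 + 590 → 7855; Band 2 − 130 → 4379
→ [7855, 4379, 12078, 11654]
— Period 3 —
Births: 4379 × 0.545 = 2387, 12078 × 0.1 = 1208 — total 3595
Band 2: 7855 × 0.958 = 7525
Band 3: 4379 × 0.965 = 4226
Band 4: 12078 × 0.954 + 11654 × 0.432 = 11522 + 5035 = 16557
Net migration: Band 1 + 590 → 4185; Band 2 − 130 → 7395
→ [4185, 7395, 4226, 16557]

7395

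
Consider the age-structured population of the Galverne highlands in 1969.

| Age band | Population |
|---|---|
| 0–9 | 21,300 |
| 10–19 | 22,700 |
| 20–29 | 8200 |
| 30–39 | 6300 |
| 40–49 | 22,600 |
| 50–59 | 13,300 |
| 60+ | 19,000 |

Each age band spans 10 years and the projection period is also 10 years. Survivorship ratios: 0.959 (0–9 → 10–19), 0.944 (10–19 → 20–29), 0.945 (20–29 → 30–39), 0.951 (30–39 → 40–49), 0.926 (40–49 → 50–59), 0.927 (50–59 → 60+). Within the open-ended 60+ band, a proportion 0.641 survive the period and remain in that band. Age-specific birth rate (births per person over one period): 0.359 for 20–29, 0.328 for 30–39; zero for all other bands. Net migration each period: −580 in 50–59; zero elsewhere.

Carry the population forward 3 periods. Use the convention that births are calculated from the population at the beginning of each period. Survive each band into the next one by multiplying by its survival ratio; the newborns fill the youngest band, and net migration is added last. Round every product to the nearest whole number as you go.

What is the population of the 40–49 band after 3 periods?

— Period 1 —
Births: 8200 × 0.359 = 2944, 6300 × 0.328 = 2066 — total 5010
10–19: 21300 × 0.959 = 20427
20–29: 22700 × 0.944 = 21429
30–39: 8200 × 0.945 = 7749
40–49: 6300 × 0.951 = 5991
50–59: 22600 × 0.926 = 20928
60+: 13300 × 0.927 + 19000 × 0.641 = 12329 + 12179 = 24508
Net migration: 50–59 − 580 → 20348
Giving 5010 / 20427 / 21429 / 7749 / 5991 / 20348 / 24508.
— Period 2 —
Births: 21429 × 0.359 = 7693, 7749 × 0.328 = 2542 — total 10235
10–19: 5010 × 0.959 = 4805
20–29: 20427 × 0.944 = 19283
30–39: 21429 × 0.945 = 20250
40–49: 7749 × 0.951 = 7369
50–59: 5991 × 0.926 = 5548
60+: 20348 × 0.927 + 24508 × 0.641 = 18863 + 15710 = 34573
Net migration: 50–59 − 580 → 4968
Giving 10235 / 4805 / 19283 / 20250 / 7369 / 4968 / 34573.
— Period 3 —
Births: 19283 × 0.359 = 6923, 20250 × 0.328 = 6642 — total 13565
10–19: 10235 × 0.959 = 9815
20–29: 4805 × 0.944 = 4536
30–39: 19283 × 0.945 = 18222
40–49: 20250 × 0.951 = 19258
50–59: 7369 × 0.926 = 6824
60+: 4968 × 0.927 + 34573 × 0.641 = 4605 + 22161 = 26766
Net migration: 50–59 − 580 → 6244
Giving 13565 / 9815 / 4536 / 18222 / 19258 / 6244 / 26766.

19258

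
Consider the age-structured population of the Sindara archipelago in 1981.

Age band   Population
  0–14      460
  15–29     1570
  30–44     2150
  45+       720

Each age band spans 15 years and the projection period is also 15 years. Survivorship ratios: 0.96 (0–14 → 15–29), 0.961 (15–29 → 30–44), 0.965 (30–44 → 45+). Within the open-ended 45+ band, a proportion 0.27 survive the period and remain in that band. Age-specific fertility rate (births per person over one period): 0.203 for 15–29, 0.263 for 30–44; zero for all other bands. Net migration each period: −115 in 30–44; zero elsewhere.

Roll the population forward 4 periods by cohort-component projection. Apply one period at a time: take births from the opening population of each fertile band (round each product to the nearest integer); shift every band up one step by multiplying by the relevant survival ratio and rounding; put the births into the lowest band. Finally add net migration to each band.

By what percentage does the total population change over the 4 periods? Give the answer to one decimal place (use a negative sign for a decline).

-64.8

[period 1]
Births: 1570 * 0.203 = 319  |  2150 * 0.263 = 565 ⇒ total 884
15–29: 460 * 0.96 = 442
30–44: 1570 * 0.961 = 1509
45+: 2150 * 0.965 + 720 * 0.27 = 2075 + 194 = 2269
Net migration: 30–44 − 115 → 1394
Population now: 0–14=884, 15–29=442, 30–44=1394, 45+=2269
[period 2]
Births: 442 * 0.203 = 90  |  1394 * 0.263 = 367 ⇒ total 457
15–29: 884 * 0.96 = 849
30–44: 442 * 0.961 = 425
45+: 1394 * 0.965 + 2269 * 0.27 = 1345 + 613 = 1958
Net migration: 30–44 − 115 → 310
Population now: 0–14=457, 15–29=849, 30–44=310, 45+=1958
[period 3]
Births: 849 * 0.203 = 172  |  310 * 0.263 = 82 ⇒ total 254
15–29: 457 * 0.96 = 439
30–44: 849 * 0.961 = 816
45+: 310 * 0.965 + 1958 * 0.27 = 299 + 529 = 828
Net migration: 30–44 − 115 → 701
Population now: 0–14=254, 15–29=439, 30–44=701, 45+=828
[period 4]
Births: 439 * 0.203 = 89  |  701 * 0.263 = 184 ⇒ total 273
15–29: 254 * 0.96 = 244
30–44: 439 * 0.961 = 422
45+: 701 * 0.965 + 828 * 0.27 = 676 + 224 = 900
Net migration: 30–44 − 115 → 307
Population now: 0–14=273, 15–29=244, 30–44=307, 45+=900
Total: 4900 → 1724; change = -3176; percentage change = -64.8%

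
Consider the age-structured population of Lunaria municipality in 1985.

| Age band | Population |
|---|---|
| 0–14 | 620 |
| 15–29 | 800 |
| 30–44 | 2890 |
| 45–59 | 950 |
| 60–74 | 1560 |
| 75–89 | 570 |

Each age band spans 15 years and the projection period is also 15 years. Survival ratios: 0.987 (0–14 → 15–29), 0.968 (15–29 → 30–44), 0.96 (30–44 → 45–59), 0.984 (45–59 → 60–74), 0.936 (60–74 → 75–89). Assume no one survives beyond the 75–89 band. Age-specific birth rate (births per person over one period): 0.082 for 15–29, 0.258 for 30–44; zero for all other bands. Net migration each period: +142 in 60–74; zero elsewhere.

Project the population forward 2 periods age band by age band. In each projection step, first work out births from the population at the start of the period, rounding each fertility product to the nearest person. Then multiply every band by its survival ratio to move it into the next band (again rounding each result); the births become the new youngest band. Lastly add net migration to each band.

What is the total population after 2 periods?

6266

[period 1]
Births: 800 * 0.082 = 66, 2890 * 0.258 = 746 ⇒ total 812
15–29: 620 * 0.987 = 612
30–44: 800 * 0.968 = 774
45–59: 2890 * 0.96 = 2774
60–74: 950 * 0.984 = 935
75–89: 1560 * 0.936 = 1460
Net migration: 60–74 + 142 → 1077
Population now: 0–14=812, 15–29=612, 30–44=774, 45–59=2774, 60–74=1077, 75–89=1460
[period 2]
Births: 612 * 0.082 = 50, 774 * 0.258 = 200 ⇒ total 250
15–29: 812 * 0.987 = 801
30–44: 612 * 0.968 = 592
45–59: 774 * 0.96 = 743
60–74: 2774 * 0.984 = 2730
75–89: 1077 * 0.936 = 1008
Net migration: 60–74 + 142 → 2872
Population now: 0–14=250, 15–29=801, 30–44=592, 45–59=743, 60–74=2872, 75–89=1008
Total after period 2: 250 + 801 + 592 + 743 + 2872 + 1008 = 6266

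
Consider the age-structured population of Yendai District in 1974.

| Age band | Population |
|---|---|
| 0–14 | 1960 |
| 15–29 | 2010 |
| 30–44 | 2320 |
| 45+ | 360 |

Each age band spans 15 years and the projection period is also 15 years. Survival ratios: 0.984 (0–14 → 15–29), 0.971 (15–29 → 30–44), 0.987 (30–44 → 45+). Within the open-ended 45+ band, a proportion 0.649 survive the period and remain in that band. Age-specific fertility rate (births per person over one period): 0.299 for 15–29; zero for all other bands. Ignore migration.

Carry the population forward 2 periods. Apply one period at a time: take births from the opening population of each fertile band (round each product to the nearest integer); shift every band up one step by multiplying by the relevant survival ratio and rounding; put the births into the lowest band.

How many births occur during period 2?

577

Call the bands 1 to 4, youngest first.
[period 1]
Births: 2010 × 0.299 = 601
Band 2: 1960 × 0.984 = 1929
Band 3: 2010 × 0.971 = 1952
Band 4: 2320 × 0.987 + 360 × 0.649 = 2290 + 234 = 2524
Population now: 0–14=601, 15–29=1929, 30–44=1952, 45+=2524
[period 2]
Births: 1929 × 0.299 = 577
Band 2: 601 × 0.984 = 591
Band 3: 1929 × 0.971 = 1873
Band 4: 1952 × 0.987 + 2524 × 0.649 = 1927 + 1638 = 3565
Population now: 0–14=577, 15–29=591, 30–44=1873, 45+=3565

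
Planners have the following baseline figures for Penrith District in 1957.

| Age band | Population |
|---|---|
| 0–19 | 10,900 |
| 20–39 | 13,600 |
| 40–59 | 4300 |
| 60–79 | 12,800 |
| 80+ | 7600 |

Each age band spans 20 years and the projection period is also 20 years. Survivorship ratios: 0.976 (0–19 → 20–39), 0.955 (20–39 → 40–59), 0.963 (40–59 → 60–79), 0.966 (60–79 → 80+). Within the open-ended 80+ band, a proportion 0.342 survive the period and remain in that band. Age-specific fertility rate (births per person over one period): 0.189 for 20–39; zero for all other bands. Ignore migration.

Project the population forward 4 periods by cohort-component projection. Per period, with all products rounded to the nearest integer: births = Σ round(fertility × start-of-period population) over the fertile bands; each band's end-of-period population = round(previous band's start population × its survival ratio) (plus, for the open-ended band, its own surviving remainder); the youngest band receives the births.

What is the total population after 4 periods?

Let band 1 be 0–19 through band 5 = 80+.
Period 1:
Births: 13600 × 0.189 = 2570
Band 2: 10900 × 0.976 = 10638
Band 3: 13600 × 0.955 = 12988
Band 4: 4300 × 0.963 = 4141
Band 5: 12800 × 0.966 + 7600 × 0.342 = 12365 + 2599 = 14964
Population now: 0–19=2570, 20–39=10638, 40–59=12988, 60–79=4141, 80+=14964
Period 2:
Births: 10638 × 0.189 = 2011
Band 2: 2570 × 0.976 = 2508
Band 3: 10638 × 0.955 = 10159
Band 4: 12988 × 0.963 = 12507
Band 5: 4141 × 0.966 + 14964 × 0.342 = 4000 + 5118 = 9118
Population now: 0–19=2011, 20–39=2508, 40–59=10159, 60–79=12507, 80+=9118
Period 3:
Births: 2508 × 0.189 = 474
Band 2: 2011 × 0.976 = 1963
Band 3: 2508 × 0.955 = 2395
Band 4: 10159 × 0.963 = 9783
Band 5: 12507 × 0.966 + 9118 × 0.342 = 12082 + 3118 = 15200
Population now: 0–19=474, 20–39=1963, 40–59=2395, 60–79=9783, 80+=15200
Period 4:
Births: 1963 × 0.189 = 371
Band 2: 474 × 0.976 = 463
Band 3: 1963 × 0.955 = 1875
Band 4: 2395 × 0.963 = 2306
Band 5: 9783 × 0.966 + 15200 × 0.342 = 9450 + 5198 = 14648
Population now: 0–19=371, 20–39=463, 40–59=1875, 60–79=2306, 80+=14648
Total after period 4: 371 + 463 + 1875 + 2306 + 14648 = 19663

19663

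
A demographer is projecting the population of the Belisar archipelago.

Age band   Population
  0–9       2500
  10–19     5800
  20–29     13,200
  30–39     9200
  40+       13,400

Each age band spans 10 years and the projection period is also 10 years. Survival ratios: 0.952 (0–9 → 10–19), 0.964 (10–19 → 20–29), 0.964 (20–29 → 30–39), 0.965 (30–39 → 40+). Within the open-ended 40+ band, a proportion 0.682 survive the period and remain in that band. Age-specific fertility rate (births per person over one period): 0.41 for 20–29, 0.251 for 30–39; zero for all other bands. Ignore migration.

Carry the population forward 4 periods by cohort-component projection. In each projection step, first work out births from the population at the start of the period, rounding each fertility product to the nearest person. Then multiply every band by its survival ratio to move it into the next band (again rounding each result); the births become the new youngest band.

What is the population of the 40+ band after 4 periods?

Period 1:
Births: 13200 × 0.41 = 5412  |  9200 × 0.251 = 2309 — total 7721
10–19: 2500 × 0.952 = 2380
20–29: 5800 × 0.964 = 5591
30–39: 13200 × 0.964 = 12725
40+: 9200 × 0.965 + 13400 × 0.682 = 8878 + 9139 = 18017
End of period: [7721, 2380, 5591, 12725, 18017]
Period 2:
Births: 5591 × 0.41 = 2292  |  12725 × 0.251 = 3194 — total 5486
10–19: 7721 × 0.952 = 7350
20–29: 2380 × 0.964 = 2294
30–39: 5591 × 0.964 = 5390
40+: 12725 × 0.965 + 18017 × 0.682 = 12280 + 12288 = 24568
End of period: [5486, 7350, 2294, 5390, 24568]
Period 3:
Births: 2294 × 0.41 = 941  |  5390 × 0.251 = 1353 — total 2294
10–19: 5486 × 0.952 = 5223
20–29: 7350 × 0.964 = 7085
30–39: 2294 × 0.964 = 2211
40+: 5390 × 0.965 + 24568 × 0.682 = 5201 + 16755 = 21956
End of period: [2294, 5223, 7085, 2211, 21956]
Period 4:
Births: 7085 × 0.41 = 2905  |  2211 × 0.251 = 555 — total 3460
10–19: 2294 × 0.952 = 2184
20–29: 5223 × 0.964 = 5035
30–39: 7085 × 0.964 = 6830
40+: 2211 × 0.965 + 21956 × 0.682 = 2134 + 14974 = 17108
End of period: [3460, 2184, 5035, 6830, 17108]

17108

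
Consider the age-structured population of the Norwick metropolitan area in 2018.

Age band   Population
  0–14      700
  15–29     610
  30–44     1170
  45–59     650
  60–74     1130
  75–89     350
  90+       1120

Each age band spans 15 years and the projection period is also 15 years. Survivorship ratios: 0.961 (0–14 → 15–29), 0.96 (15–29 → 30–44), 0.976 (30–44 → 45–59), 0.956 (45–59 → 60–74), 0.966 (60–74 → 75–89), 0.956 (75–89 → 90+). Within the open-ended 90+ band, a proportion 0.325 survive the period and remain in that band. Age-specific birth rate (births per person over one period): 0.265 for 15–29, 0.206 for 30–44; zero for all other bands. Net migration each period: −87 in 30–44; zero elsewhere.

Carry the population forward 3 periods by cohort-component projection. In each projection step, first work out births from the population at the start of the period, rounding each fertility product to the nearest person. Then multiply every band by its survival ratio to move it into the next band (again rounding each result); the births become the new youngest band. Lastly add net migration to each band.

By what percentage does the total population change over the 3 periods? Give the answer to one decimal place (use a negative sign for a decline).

Numbering the groups 1..7 from youngest to oldest:
Period 1.
Births: 610 * 0.265 = 162  |  1170 * 0.206 = 241 → 403
Group 2: 700 * 0.961 = 673
Group 3: 610 * 0.96 = 586
Group 4: 1170 * 0.976 = 1142
Group 5: 650 * 0.956 = 621
Group 6: 1130 * 0.966 = 1092
Group 7: 350 * 0.956 + 1120 * 0.325 = 335 + 364 = 699
Net migration: Group 3 − 87 → 499
End of period: [403, 673, 499, 1142, 621, 1092, 699]
Period 2.
Births: 673 * 0.265 = 178  |  499 * 0.206 = 103 → 281
Group 2: 403 * 0.961 = 387
Group 3: 673 * 0.96 = 646
Group 4: 499 * 0.976 = 487
Group 5: 1142 * 0.956 = 1092
Group 6: 621 * 0.966 = 600
Group 7: 1092 * 0.956 + 699 * 0.325 = 1044 + 227 = 1271
Net migration: Group 3 − 87 → 559
End of period: [281, 387, 559, 487, 1092, 600, 1271]
Period 3.
Births: 387 * 0.265 = 103  |  559 * 0.206 = 115 → 218
Group 2: 281 * 0.961 = 270
Group 3: 387 * 0.96 = 372
Group 4: 559 * 0.976 = 546
Group 5: 487 * 0.956 = 466
Group 6: 1092 * 0.966 = 1055
Group 7: 600 * 0.956 + 1271 * 0.325 = 574 + 413 = 987
Net migration: Group 3 − 87 → 285
End of period: [218, 270, 285, 546, 466, 1055, 987]
Total: 5730 → 3827; change = -1903; percentage change = -33.2%

-33.2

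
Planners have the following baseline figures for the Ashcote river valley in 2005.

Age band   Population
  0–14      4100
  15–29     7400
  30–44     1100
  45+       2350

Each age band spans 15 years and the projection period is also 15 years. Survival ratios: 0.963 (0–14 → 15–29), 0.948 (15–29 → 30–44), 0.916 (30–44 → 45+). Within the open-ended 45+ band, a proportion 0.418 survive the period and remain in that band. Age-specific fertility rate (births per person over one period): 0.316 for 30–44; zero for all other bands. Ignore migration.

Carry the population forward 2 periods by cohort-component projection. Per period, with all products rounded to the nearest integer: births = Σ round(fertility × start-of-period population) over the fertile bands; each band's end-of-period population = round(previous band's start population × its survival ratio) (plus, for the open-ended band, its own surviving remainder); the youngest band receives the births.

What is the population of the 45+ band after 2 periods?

7258

(Groups numbered youngest = 1 to oldest = 4.)
After projecting period 1:
Births: 1100 × 0.316 = 348
Group 2: 4100 × 0.963 = 3948
Group 3: 7400 × 0.948 = 7015
Group 4: 1100 × 0.916 + 2350 × 0.418 = 1008 + 982 = 1990
→ [348, 3948, 7015, 1990]
After projecting period 2:
Births: 7015 × 0.316 = 2217
Group 2: 348 × 0.963 = 335
Group 3: 3948 × 0.948 = 3743
Group 4: 7015 × 0.916 + 1990 × 0.418 = 6426 + 832 = 7258
→ [2217, 335, 3743, 7258]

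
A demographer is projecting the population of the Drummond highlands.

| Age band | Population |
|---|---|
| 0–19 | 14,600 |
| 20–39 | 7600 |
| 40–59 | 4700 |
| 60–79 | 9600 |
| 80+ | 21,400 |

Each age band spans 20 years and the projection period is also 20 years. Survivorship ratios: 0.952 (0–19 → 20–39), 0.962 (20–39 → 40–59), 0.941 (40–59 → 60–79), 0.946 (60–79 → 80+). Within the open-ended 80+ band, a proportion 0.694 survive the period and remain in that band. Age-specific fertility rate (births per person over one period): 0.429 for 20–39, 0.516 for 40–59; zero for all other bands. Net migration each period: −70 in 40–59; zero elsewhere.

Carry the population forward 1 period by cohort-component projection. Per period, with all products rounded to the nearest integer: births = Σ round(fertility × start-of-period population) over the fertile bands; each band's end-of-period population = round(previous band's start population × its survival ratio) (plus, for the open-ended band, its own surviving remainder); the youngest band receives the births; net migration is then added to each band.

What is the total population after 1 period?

55182

Period 1.
Births: 7600 × 0.429 = 3260, 4700 × 0.516 = 2425 ⇒ total 5685
20–39: 14600 × 0.952 = 13899
40–59: 7600 × 0.962 = 7311
60–79: 4700 × 0.941 = 4423
80+: 9600 × 0.946 + 21400 × 0.694 = 9082 + 14852 = 23934
Net migration: 40–59 − 70 → 7241
→ [5685, 13899, 7241, 4423, 23934]
Total after period 1: 5685 + 13899 + 7241 + 4423 + 23934 = 55182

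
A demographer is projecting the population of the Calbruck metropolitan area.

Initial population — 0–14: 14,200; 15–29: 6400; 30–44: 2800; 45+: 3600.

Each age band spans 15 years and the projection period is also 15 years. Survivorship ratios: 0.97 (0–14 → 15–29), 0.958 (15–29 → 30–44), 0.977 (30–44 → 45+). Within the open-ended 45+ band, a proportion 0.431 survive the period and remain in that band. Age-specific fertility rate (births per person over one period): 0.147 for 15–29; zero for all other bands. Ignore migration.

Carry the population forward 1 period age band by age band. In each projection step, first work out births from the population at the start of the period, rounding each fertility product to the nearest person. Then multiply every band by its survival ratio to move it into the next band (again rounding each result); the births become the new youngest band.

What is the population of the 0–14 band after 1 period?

941

Period 1.
Births: 6400 * 0.147 = 941
15–29: 14200 * 0.97 = 13774
30–44: 6400 * 0.958 = 6131
45+: 2800 * 0.977 + 3600 * 0.431 = 2736 + 1552 = 4288
Giving 941 / 13774 / 6131 / 4288.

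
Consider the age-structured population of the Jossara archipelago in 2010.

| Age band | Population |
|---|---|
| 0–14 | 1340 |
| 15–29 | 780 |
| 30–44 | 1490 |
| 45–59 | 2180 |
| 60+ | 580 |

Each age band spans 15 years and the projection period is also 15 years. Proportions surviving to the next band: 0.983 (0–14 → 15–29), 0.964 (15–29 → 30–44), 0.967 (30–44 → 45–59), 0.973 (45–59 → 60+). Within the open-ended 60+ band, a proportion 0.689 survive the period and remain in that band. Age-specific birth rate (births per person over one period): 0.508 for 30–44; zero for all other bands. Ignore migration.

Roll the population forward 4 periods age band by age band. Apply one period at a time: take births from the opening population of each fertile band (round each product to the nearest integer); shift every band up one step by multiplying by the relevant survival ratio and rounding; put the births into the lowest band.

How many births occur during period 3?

645

Call the groups 1 to 5, youngest first.
[period 1]
Births: 1490 × 0.508 = 757
Group 2: 1340 × 0.983 = 1317
Group 3: 780 × 0.964 = 752
Group 4: 1490 × 0.967 = 1441
Group 5: 2180 × 0.973 + 580 × 0.689 = 2121 + 400 = 2521
Population now: 0–14=757, 15–29=1317, 30–44=752, 45–59=1441, 60+=2521
[period 2]
Births: 752 × 0.508 = 382
Group 2: 757 × 0.983 = 744
Group 3: 1317 × 0.964 = 1270
Group 4: 752 × 0.967 = 727
Group 5: 1441 × 0.973 + 2521 × 0.689 = 1402 + 1737 = 3139
Population now: 0–14=382, 15–29=744, 30–44=1270, 45–59=727, 60+=3139
[period 3]
Births: 1270 × 0.508 = 645
Group 2: 382 × 0.983 = 376
Group 3: 744 × 0.964 = 717
Group 4: 1270 × 0.967 = 1228
Group 5: 727 × 0.973 + 3139 × 0.689 = 707 + 2163 = 2870
Population now: 0–14=645, 15–29=376, 30–44=717, 45–59=1228, 60+=2870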